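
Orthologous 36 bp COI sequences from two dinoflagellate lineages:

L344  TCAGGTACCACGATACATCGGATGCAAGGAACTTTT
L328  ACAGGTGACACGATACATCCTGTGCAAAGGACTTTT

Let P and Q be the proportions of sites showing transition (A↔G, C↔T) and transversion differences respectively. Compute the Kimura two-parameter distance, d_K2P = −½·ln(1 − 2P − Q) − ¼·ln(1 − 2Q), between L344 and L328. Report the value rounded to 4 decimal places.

0.2656

Mismatches occur at site 1 (T↔A, transversion), site 7 (A↔G, transition), site 8 (C↔A, transversion), site 20 (G↔C, transversion), site 21 (G↔T, transversion), site 22 (A↔G, transition), site 28 (G↔A, transition), site 30 (A↔G, transition).
Of the 8 differences, 4 transitions and 4 transversions over 36 sites: P = 4/36 = 0.111111, Q = 4/36 = 0.111111.
d = −0.5·ln(0.666667) − 0.25·ln(0.777778) = −0.5·(-0.405465) − 0.25·(-0.251314) = 0.2656.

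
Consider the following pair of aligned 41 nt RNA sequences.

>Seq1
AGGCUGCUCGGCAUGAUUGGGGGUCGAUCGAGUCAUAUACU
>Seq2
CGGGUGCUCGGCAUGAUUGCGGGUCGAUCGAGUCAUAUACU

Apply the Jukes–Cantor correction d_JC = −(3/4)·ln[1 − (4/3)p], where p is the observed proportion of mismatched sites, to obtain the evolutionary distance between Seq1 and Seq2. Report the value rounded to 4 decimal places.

Differing sites — 1:A/C; 4:C/G; 20:G/C.
p = 3/41 = 0.073171.
d = −0.75 · ln(1 − (4/3)·0.073171) = −0.75 · ln(0.902439) = −0.75 · (-0.102654) = 0.0770.

0.0770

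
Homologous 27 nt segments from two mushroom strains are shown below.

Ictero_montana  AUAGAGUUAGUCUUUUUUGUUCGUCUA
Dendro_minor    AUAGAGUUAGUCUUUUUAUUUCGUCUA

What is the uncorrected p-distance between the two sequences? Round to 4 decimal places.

Differing sites — 18:U/A; 19:G/U.
There are 2 differences over 27 sites, so p = 2/27 = 0.0741.

0.0741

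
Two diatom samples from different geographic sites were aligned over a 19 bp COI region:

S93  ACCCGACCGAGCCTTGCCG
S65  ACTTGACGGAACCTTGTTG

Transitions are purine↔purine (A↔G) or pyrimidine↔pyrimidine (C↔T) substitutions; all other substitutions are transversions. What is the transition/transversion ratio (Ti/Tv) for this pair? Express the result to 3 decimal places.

Differing sites — 3:C/T (Ti); 4:C/T (Ti); 8:C/G (Tv); 11:G/A (Ti); 17:C/T (Ti); 18:C/T (Ti).
Of the 6 differences, 5 transitions and 1 transversion, so Ti/Tv = 5/1 = 5.000.

5.000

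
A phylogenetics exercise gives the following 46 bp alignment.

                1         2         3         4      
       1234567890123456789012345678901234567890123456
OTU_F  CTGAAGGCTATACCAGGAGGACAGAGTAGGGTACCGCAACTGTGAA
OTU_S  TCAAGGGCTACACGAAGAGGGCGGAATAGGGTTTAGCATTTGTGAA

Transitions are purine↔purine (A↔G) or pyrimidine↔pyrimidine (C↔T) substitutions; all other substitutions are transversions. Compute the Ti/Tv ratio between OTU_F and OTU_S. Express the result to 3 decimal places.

Differing sites — 1:C/T (Ti); 2:T/C (Ti); 3:G/A (Ti); 5:A/G (Ti); 11:T/C (Ti); 14:C/G (Tv); 16:G/A (Ti); 21:A/G (Ti); 23:A/G (Ti); 26:G/A (Ti); 33:A/T (Tv); 34:C/T (Ti); 35:C/A (Tv); 39:A/T (Tv); 40:C/T (Ti).
Of the 15 differences, 11 transitions and 4 transversions, so Ti/Tv = 11/4 = 2.750.

2.750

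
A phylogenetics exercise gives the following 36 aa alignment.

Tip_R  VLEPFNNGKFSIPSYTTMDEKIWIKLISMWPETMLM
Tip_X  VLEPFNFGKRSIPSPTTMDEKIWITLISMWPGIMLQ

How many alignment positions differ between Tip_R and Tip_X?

7

Mismatches occur at site 7 (N↔F), site 10 (F↔R), site 15 (Y↔P), site 25 (K↔T), site 32 (E↔G), site 33 (T↔I), site 36 (M↔Q).
That gives 7 mismatches out of 36 aligned sites, so the Hamming distance is 7.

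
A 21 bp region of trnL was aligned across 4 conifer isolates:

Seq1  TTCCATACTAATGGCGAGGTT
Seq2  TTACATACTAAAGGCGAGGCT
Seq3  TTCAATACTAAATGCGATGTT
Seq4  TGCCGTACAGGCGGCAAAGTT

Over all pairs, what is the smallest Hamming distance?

3

Pairwise Hamming distances:
  Seq1 vs Seq2: 3
  Seq1 vs Seq3: 4
  Seq1 vs Seq4: 8
  Seq2 vs Seq3: 5
  Seq2 vs Seq4: 10
  Seq3 vs Seq4: 10
The smallest is 3, between Seq1 and Seq2.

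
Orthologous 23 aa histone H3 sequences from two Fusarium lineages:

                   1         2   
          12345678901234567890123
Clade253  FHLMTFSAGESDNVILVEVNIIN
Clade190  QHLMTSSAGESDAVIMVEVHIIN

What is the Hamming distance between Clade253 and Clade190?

5

Mismatches occur at site 1 (F→Q), site 6 (F→S), site 13 (N→A), site 16 (L→M), site 20 (N→H).
That gives 5 mismatches out of 23 aligned sites, so the Hamming distance is 5.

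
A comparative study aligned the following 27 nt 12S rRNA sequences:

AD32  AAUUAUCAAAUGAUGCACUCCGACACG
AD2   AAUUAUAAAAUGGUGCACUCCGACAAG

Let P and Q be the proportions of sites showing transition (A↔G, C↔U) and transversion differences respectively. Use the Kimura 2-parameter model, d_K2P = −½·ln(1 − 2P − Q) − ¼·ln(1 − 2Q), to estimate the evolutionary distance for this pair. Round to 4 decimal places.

0.1203

Differing sites — 7:C/A (Tv); 13:A/G (Ti); 26:C/A (Tv).
Of the 3 differences, 1 transition and 2 transversions over 27 sites: P = 1/27 = 0.037037, Q = 2/27 = 0.074074.
d = −0.5·ln(0.851852) − 0.25·ln(0.851852) = −0.5·(-0.160342) − 0.25·(-0.160342) = 0.1203.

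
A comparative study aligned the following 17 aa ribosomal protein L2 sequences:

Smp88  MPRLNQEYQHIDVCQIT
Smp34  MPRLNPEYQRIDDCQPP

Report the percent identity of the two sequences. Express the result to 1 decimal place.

70.6%

Differing sites — 6:Q/P; 10:H/R; 13:V/D; 16:I/P; 17:T/P.
12 of the 17 sites match, so the percent identity is 12/17 × 100 = 70.6%.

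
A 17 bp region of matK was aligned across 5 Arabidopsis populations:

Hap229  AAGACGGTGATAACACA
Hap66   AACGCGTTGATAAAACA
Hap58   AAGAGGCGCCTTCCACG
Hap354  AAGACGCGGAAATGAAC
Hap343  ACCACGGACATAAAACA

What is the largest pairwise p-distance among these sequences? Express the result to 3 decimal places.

0.647

Pairwise Hamming distances:
  Hap229 vs Hap66: 4
  Hap229 vs Hap58: 8
  Hap229 vs Hap354: 7
  Hap229 vs Hap343: 5
  Hap66 vs Hap58: 11
  Hap66 vs Hap354: 9
  Hap66 vs Hap343: 5
  Hap58 vs Hap354: 9
  Hap58 vs Hap343: 10
  Hap354 vs Hap343: 10
The largest is 11 mismatches, between Hap66 and Hap58; p = 11/17 = 0.647.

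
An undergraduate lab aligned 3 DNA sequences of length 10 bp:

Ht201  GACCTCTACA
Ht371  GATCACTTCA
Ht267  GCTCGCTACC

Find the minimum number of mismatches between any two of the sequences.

Pairwise Hamming distances:
  Ht201 vs Ht371: 3
  Ht201 vs Ht267: 4
  Ht371 vs Ht267: 4
The smallest is 3, between Ht201 and Ht371.

3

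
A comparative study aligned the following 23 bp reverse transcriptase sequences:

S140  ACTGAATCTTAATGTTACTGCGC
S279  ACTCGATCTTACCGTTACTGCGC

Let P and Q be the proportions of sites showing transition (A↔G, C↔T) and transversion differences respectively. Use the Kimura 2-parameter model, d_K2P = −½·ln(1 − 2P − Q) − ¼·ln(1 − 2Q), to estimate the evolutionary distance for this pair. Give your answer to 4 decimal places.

0.1989

Differing sites — 4:G/C (Tv); 5:A/G (Ti); 12:A/C (Tv); 13:T/C (Ti).
Of the 4 differences, 2 transitions and 2 transversions over 23 sites: P = 2/23 = 0.086957, Q = 2/23 = 0.086957.
d = −0.5·ln(0.739129) − 0.25·ln(0.826086) = −0.5·(-0.302283) − 0.25·(-0.191056) = 0.1989.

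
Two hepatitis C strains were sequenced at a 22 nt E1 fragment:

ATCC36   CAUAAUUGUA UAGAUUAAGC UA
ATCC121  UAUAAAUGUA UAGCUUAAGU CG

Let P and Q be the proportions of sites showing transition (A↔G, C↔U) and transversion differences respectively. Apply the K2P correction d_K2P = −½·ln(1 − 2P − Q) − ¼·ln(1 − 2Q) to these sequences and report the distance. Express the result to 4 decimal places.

0.3532

Mismatches occur at site 1 (C↔U, transition), site 6 (U↔A, transversion), site 14 (A↔C, transversion), site 20 (C↔U, transition), site 21 (U↔C, transition), site 22 (A↔G, transition).
Of the 6 differences, 4 transitions and 2 transversions over 22 sites: P = 4/22 = 0.181818, Q = 2/22 = 0.090909.
d = −0.5·ln(0.545455) − 0.25·ln(0.818182) = −0.5·(-0.606135) − 0.25·(-0.200670) = 0.3532.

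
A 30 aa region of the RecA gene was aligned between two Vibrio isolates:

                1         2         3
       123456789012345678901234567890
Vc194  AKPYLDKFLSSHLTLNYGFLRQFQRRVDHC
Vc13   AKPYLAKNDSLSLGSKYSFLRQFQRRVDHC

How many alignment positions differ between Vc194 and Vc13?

Mismatches occur at site 6 (D→A), site 8 (F→N), site 9 (L→D), site 11 (S→L), site 12 (H→S), site 14 (T→G), site 15 (L→S), site 16 (N→K), site 18 (G→S).
That gives 9 mismatches out of 30 aligned sites, so the Hamming distance is 9.

9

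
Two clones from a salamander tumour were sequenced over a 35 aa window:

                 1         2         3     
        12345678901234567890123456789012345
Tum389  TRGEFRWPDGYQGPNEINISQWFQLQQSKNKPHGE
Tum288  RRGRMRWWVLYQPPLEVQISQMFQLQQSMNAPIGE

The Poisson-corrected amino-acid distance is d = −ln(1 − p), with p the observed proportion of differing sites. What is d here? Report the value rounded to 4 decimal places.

0.5108

Differing sites — 1:T/R; 4:E/R; 5:F/M; 8:P/W; 9:D/V; 10:G/L; 13:G/P; 15:N/L; 17:I/V; 18:N/Q; 22:W/M; 29:K/M; 31:K/A; 33:H/I.
p = 14/35 = 0.400000.
d = −ln(1 − 0.400000) = −ln(0.600000) = 0.5108.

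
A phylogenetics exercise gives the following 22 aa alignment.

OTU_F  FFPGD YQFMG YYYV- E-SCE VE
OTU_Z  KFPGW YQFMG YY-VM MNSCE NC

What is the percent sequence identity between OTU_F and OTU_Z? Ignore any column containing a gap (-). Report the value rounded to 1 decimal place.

Excluding the 3 gap columns leaves 19 comparable sites.
Mismatches occur at site 1 (F/K), site 5 (D/W), site 16 (E/M), site 21 (V/N), site 22 (E/C).
14 of the 19 comparable sites match, so the percent identity is 14/19 × 100 = 73.7%.

73.7%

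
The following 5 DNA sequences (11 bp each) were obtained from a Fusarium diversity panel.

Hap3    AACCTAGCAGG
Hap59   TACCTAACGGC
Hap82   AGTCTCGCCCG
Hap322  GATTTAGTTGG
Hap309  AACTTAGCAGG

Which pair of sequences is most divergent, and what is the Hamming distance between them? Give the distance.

8

Pairwise Hamming distances:
  Hap3 vs Hap59: 4
  Hap3 vs Hap82: 5
  Hap3 vs Hap322: 5
  Hap3 vs Hap309: 1
  Hap59 vs Hap82: 8
  Hap59 vs Hap322: 7
  Hap59 vs Hap309: 5
  Hap82 vs Hap322: 7
  Hap82 vs Hap309: 6
  Hap322 vs Hap309: 4
The largest is 8, between Hap59 and Hap82.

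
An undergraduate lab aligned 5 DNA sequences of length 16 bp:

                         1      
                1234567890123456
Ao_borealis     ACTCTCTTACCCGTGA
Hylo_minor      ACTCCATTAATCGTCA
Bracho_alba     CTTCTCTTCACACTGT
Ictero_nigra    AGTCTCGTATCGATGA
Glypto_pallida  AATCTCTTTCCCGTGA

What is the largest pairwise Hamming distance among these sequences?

10

Pairwise Hamming distances:
  Ao_borealis vs Hylo_minor: 5
  Ao_borealis vs Bracho_alba: 7
  Ao_borealis vs Ictero_nigra: 5
  Ao_borealis vs Glypto_pallida: 2
  Hylo_minor vs Bracho_alba: 10
  Hylo_minor vs Ictero_nigra: 9
  Hylo_minor vs Glypto_pallida: 7
  Bracho_alba vs Ictero_nigra: 8
  Bracho_alba vs Glypto_pallida: 7
  Ictero_nigra vs Glypto_pallida: 6
The largest is 10, between Hylo_minor and Bracho_alba.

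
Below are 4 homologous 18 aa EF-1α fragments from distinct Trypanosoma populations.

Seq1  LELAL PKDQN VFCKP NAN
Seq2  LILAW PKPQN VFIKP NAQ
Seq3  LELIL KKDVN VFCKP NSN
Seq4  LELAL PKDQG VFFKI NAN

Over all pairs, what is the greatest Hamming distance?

Pairwise Hamming distances:
  Seq1 vs Seq2: 5
  Seq1 vs Seq3: 4
  Seq1 vs Seq4: 3
  Seq2 vs Seq3: 9
  Seq2 vs Seq4: 7
  Seq3 vs Seq4: 7
The largest is 9, between Seq2 and Seq3.

9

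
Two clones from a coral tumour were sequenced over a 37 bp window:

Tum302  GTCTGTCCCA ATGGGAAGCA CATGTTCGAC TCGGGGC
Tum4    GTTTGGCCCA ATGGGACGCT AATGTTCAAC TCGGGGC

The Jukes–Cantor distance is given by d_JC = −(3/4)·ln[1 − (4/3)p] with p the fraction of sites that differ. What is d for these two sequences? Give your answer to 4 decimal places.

Differing sites — 3:C/T; 6:T/G; 17:A/C; 20:A/T; 21:C/A; 28:G/A.
p = 6/37 = 0.162162.
d = −0.75 · ln(1 − (4/3)·0.162162) = −0.75 · ln(0.783784) = −0.75 · (-0.243622) = 0.1827.

0.1827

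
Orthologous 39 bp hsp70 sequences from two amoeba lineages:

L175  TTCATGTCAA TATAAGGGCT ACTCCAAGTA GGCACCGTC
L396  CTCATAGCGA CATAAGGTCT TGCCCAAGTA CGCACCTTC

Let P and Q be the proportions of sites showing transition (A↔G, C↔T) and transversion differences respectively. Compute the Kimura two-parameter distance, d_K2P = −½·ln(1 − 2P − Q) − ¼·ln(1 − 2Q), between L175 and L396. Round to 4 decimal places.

0.3560

The sequences differ at positions 1 (T/C, transition), 6 (G/A, transition), 7 (T/G, transversion), 9 (A/G, transition), 11 (T/C, transition), 18 (G/T, transversion), 21 (A/T, transversion), 22 (C/G, transversion), 23 (T/C, transition), 31 (G/C, transversion), 37 (G/T, transversion).
Of the 11 differences, 5 transitions and 6 transversions over 39 sites: P = 5/39 = 0.128205, Q = 6/39 = 0.153846.
d = −0.5·ln(0.589744) − 0.25·ln(0.692308) = −0.5·(-0.528067) − 0.25·(-0.367724) = 0.3560.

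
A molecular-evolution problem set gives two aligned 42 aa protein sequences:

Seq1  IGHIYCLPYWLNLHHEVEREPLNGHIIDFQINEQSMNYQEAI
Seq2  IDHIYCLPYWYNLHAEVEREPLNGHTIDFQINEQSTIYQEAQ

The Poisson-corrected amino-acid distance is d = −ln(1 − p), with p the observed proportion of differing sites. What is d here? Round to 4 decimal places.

0.1823

The sequences differ at positions 2 (G/D), 11 (L/Y), 15 (H/A), 26 (I/T), 36 (M/T), 37 (N/I), 42 (I/Q).
p = 7/42 = 0.166667.
d = −ln(1 − 0.166667) = −ln(0.833333) = 0.1823.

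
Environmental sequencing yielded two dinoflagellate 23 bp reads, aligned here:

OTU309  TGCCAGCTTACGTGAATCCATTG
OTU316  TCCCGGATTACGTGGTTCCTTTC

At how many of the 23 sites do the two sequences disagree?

Mismatches occur at site 2 (G↔C), site 5 (A↔G), site 7 (C↔A), site 15 (A↔G), site 16 (A↔T), site 20 (A↔T), site 23 (G↔C).
That gives 7 mismatches out of 23 aligned sites, so the Hamming distance is 7.

7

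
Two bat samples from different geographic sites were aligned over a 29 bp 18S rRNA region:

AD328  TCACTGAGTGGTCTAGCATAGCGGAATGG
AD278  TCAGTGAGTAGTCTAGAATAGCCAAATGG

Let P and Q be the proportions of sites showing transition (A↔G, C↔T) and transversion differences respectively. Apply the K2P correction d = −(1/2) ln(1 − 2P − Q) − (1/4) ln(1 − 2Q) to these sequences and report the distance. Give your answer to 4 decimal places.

0.1961

Differing sites — 4:C/G (Tv); 10:G/A (Ti); 17:C/A (Tv); 23:G/C (Tv); 24:G/A (Ti).
Of the 5 differences, 2 transitions and 3 transversions over 29 sites: P = 2/29 = 0.068966, Q = 3/29 = 0.103448.
d = −0.5·ln(0.758620) − 0.25·ln(0.793104) = −0.5·(-0.276254) − 0.25·(-0.231801) = 0.1961.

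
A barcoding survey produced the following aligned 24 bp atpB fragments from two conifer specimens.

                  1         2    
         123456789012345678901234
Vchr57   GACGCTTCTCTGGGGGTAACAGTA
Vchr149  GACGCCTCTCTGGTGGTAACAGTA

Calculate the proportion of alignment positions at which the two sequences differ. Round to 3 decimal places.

Differing sites — 6:T/C; 14:G/T.
There are 2 differences over 24 sites, so p = 2/24 = 0.083.

0.083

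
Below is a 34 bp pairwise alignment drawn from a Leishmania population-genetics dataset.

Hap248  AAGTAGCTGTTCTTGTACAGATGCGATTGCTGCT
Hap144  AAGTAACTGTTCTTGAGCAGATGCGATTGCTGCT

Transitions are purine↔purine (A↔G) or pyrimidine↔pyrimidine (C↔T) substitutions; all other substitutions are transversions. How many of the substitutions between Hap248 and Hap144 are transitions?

2

Differing sites — 6:G/A (Ti); 16:T/A (Tv); 17:A/G (Ti).
Of the 3 differences, 2 transitions and 1 transversion, so the answer is 2.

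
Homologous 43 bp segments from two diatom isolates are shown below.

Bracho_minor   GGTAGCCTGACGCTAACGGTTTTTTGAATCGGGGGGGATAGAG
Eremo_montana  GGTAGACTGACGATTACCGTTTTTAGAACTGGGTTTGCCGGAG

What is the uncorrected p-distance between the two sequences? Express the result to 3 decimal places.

0.302

Mismatches occur at site 6 (C→A), site 13 (C→A), site 15 (A→T), site 18 (G→C), site 25 (T→A), site 29 (T→C), site 30 (C→T), site 34 (G→T), site 35 (G→T), site 36 (G→T), site 38 (A→C), site 39 (T→C), site 40 (A→G).
There are 13 differences over 43 sites, so p = 13/43 = 0.302.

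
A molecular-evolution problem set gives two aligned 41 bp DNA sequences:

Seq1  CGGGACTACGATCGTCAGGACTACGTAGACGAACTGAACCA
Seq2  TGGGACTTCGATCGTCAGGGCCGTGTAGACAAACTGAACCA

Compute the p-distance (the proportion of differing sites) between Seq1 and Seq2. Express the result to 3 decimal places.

The sequences differ at positions 1 (C/T), 8 (A/T), 20 (A/G), 22 (T/C), 23 (A/G), 24 (C/T), 31 (G/A).
There are 7 differences over 41 sites, so p = 7/41 = 0.171.

0.171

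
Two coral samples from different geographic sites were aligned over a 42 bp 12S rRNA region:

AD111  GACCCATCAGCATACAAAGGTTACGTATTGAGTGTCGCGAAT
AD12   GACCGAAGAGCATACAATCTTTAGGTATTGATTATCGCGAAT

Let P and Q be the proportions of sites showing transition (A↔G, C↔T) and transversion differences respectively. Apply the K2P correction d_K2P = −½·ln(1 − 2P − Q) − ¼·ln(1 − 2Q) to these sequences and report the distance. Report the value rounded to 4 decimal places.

0.2559

Mismatches occur at site 5 (C→G, transversion), site 7 (T→A, transversion), site 8 (C→G, transversion), site 18 (A→T, transversion), site 19 (G→C, transversion), site 20 (G→T, transversion), site 24 (C→G, transversion), site 32 (G→T, transversion), site 34 (G→A, transition).
Of the 9 differences, 1 transition and 8 transversions over 42 sites: P = 1/42 = 0.023810, Q = 8/42 = 0.190476.
d = −0.5·ln(0.761904) − 0.25·ln(0.619048) = −0.5·(-0.271935) − 0.25·(-0.479572) = 0.2559.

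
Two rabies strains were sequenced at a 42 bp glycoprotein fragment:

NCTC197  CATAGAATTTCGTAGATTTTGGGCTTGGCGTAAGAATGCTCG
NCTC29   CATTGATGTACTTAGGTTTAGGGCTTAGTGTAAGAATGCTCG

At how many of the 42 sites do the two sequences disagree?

9

Differing sites — 4:A/T; 7:A/T; 8:T/G; 10:T/A; 12:G/T; 16:A/G; 20:T/A; 27:G/A; 29:C/T.
That gives 9 mismatches out of 42 aligned sites, so the Hamming distance is 9.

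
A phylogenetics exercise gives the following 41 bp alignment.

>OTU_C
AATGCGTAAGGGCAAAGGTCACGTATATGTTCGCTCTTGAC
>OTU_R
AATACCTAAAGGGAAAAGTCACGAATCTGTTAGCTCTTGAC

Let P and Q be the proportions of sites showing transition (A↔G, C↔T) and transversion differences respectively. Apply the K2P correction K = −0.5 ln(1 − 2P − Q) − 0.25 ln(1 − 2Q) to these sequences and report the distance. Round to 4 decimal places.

Differing sites — 4:G/A (Ti); 6:G/C (Tv); 10:G/A (Ti); 13:C/G (Tv); 17:G/A (Ti); 24:T/A (Tv); 27:A/C (Tv); 32:C/A (Tv).
Of the 8 differences, 3 transitions and 5 transversions over 41 sites: P = 3/41 = 0.073171, Q = 5/41 = 0.121951.
d = −0.5·ln(0.731707) − 0.25·ln(0.756098) = −0.5·(-0.312375) − 0.25·(-0.279584) = 0.2261.

0.2261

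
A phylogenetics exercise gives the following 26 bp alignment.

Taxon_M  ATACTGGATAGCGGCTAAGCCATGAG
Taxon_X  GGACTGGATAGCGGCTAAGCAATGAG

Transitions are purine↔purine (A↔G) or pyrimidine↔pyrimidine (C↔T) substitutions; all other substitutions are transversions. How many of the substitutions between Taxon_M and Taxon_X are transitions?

1

Differing sites — 1:A/G (Ti); 2:T/G (Tv); 21:C/A (Tv).
Of the 3 differences, 1 transition and 2 transversions, so the answer is 1.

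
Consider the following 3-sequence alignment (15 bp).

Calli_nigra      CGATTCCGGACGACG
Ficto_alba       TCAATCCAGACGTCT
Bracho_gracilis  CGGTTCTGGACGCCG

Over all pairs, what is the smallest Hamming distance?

Pairwise Hamming distances:
  Calli_nigra vs Ficto_alba: 6
  Calli_nigra vs Bracho_gracilis: 3
  Ficto_alba vs Bracho_gracilis: 8
The smallest is 3, between Calli_nigra and Bracho_gracilis.

3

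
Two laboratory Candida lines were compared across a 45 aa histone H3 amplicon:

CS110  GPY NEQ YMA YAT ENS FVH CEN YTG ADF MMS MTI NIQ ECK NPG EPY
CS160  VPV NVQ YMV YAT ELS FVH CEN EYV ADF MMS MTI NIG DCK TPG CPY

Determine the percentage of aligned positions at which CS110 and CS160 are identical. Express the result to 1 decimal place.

73.3%

The sequences differ at positions 1 (G/V), 3 (Y/V), 5 (E/V), 9 (A/V), 14 (N/L), 22 (Y/E), 23 (T/Y), 24 (G/V), 36 (Q/G), 37 (E/D), 40 (N/T), 43 (E/C).
33 of the 45 sites match, so the percent identity is 33/45 × 100 = 73.3%.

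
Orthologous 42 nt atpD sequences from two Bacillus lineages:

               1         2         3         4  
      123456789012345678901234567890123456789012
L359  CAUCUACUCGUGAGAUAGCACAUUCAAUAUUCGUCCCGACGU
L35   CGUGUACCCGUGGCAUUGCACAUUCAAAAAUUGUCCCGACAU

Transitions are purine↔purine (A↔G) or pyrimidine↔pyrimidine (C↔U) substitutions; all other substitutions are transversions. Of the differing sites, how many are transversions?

5

Mismatches occur at site 2 (A→G, transition), site 4 (C→G, transversion), site 8 (U→C, transition), site 13 (A→G, transition), site 14 (G→C, transversion), site 17 (A→U, transversion), site 28 (U→A, transversion), site 30 (U→A, transversion), site 32 (C→U, transition), site 41 (G→A, transition).
Of the 10 differences, 5 transitions and 5 transversions, so the answer is 5.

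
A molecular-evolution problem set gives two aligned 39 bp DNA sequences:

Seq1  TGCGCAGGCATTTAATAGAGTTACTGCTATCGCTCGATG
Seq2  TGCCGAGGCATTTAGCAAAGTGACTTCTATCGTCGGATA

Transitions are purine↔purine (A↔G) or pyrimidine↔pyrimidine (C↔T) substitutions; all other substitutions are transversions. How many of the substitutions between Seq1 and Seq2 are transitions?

Differing sites — 4:G/C (Tv); 5:C/G (Tv); 15:A/G (Ti); 16:T/C (Ti); 18:G/A (Ti); 22:T/G (Tv); 26:G/T (Tv); 33:C/T (Ti); 34:T/C (Ti); 35:C/G (Tv); 39:G/A (Ti).
Of the 11 differences, 6 transitions and 5 transversions, so the answer is 6.

6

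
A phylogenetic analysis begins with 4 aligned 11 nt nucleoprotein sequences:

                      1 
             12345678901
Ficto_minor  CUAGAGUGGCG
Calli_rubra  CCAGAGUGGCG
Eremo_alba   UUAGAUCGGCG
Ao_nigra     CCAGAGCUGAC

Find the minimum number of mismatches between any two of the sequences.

1

Pairwise Hamming distances:
  Ficto_minor vs Calli_rubra: 1
  Ficto_minor vs Eremo_alba: 3
  Ficto_minor vs Ao_nigra: 5
  Calli_rubra vs Eremo_alba: 4
  Calli_rubra vs Ao_nigra: 4
  Eremo_alba vs Ao_nigra: 6
The smallest is 1, between Ficto_minor and Calli_rubra.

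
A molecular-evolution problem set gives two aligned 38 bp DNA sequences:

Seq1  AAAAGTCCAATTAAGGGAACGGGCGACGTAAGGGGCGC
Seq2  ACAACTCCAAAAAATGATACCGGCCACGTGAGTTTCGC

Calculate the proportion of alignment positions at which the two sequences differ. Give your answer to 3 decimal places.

0.342

Differing sites — 2:A/C; 5:G/C; 11:T/A; 12:T/A; 15:G/T; 17:G/A; 18:A/T; 21:G/C; 25:G/C; 30:A/G; 33:G/T; 34:G/T; 35:G/T.
There are 13 differences over 38 sites, so p = 13/38 = 0.342.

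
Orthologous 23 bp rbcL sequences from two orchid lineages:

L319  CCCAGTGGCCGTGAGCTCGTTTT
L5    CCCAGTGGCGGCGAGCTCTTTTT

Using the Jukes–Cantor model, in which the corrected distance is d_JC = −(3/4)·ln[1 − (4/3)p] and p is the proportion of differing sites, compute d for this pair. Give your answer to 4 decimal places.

Differing sites — 10:C/G; 12:T/C; 19:G/T.
p = 3/23 = 0.130435.
d = −0.75 · ln(1 − (4/3)·0.130435) = −0.75 · ln(0.826087) = −0.75 · (-0.191055) = 0.1433.

0.1433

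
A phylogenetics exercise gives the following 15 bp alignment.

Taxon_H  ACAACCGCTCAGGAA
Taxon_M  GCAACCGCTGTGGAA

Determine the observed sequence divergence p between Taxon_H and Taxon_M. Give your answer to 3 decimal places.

Differing sites — 1:A/G; 10:C/G; 11:A/T.
There are 3 differences over 15 sites, so p = 3/15 = 0.200.

0.200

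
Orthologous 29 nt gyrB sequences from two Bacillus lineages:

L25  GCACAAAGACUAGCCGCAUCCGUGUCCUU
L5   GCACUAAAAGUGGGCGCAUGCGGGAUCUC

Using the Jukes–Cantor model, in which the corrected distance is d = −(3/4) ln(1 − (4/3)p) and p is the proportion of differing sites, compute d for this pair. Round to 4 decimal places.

0.4618

Differing sites — 5:A/U; 8:G/A; 10:C/G; 12:A/G; 14:C/G; 20:C/G; 23:U/G; 25:U/A; 26:C/U; 29:U/C.
p = 10/29 = 0.344828.
d = −0.75 · ln(1 − (4/3)·0.344828) = −0.75 · ln(0.540229) = −0.75 · (-0.615762) = 0.4618.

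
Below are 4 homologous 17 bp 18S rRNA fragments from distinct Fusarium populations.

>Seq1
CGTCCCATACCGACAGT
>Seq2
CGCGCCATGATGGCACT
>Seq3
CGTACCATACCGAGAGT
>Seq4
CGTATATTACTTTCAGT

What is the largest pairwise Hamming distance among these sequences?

Pairwise Hamming distances:
  Seq1 vs Seq2: 7
  Seq1 vs Seq3: 2
  Seq1 vs Seq4: 7
  Seq2 vs Seq3: 8
  Seq2 vs Seq4: 10
  Seq3 vs Seq4: 7
The largest is 10, between Seq2 and Seq4.

10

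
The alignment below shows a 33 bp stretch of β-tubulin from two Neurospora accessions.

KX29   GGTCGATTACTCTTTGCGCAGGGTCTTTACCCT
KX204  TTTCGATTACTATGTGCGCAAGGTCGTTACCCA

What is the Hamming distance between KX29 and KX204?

7

Differing sites — 1:G/T; 2:G/T; 12:C/A; 14:T/G; 21:G/A; 26:T/G; 33:T/A.
That gives 7 mismatches out of 33 aligned sites, so the Hamming distance is 7.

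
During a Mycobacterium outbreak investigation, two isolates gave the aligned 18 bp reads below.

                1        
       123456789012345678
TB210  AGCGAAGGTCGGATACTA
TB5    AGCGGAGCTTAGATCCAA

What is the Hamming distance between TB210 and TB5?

The sequences differ at positions 5 (A/G), 8 (G/C), 10 (C/T), 11 (G/A), 15 (A/C), 17 (T/A).
That gives 6 mismatches out of 18 aligned sites, so the Hamming distance is 6.

6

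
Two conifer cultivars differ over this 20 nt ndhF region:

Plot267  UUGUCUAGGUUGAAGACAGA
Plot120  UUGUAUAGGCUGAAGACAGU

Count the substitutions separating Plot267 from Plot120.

The sequences differ at positions 5 (C/A), 10 (U/C), 20 (A/U).
That gives 3 mismatches out of 20 aligned sites, so the Hamming distance is 3.

3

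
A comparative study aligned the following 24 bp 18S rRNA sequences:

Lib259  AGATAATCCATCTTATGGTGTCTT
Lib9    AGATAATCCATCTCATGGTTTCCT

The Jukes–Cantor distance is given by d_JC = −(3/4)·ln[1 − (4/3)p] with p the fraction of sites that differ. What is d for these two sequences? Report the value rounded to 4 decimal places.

Differing sites — 14:T/C; 20:G/T; 23:T/C.
p = 3/24 = 0.125000.
d = −0.75 · ln(1 − (4/3)·0.125000) = −0.75 · ln(0.833333) = −0.75 · (-0.182322) = 0.1367.

0.1367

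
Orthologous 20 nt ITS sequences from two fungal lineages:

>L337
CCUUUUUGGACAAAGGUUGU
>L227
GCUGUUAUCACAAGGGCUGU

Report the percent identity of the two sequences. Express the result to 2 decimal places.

Differing sites — 1:C/G; 4:U/G; 7:U/A; 8:G/U; 9:G/C; 14:A/G; 17:U/C.
13 of the 20 sites match, so the percent identity is 13/20 × 100 = 65.00%.

65.00%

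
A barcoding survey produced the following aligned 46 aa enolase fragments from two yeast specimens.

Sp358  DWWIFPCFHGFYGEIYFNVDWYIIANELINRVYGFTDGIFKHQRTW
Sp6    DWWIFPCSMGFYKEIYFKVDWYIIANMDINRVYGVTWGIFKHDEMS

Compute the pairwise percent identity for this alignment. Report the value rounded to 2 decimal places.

Differing sites — 8:F/S; 9:H/M; 13:G/K; 18:N/K; 27:E/M; 28:L/D; 35:F/V; 37:D/W; 43:Q/D; 44:R/E; 45:T/M; 46:W/S.
34 of the 46 sites match, so the percent identity is 34/46 × 100 = 73.91%.

73.91%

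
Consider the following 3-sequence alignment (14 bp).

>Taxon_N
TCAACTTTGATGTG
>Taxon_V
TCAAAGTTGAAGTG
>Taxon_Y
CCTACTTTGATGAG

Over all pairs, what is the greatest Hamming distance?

6

Pairwise Hamming distances:
  Taxon_N vs Taxon_V: 3
  Taxon_N vs Taxon_Y: 3
  Taxon_V vs Taxon_Y: 6
The largest is 6, between Taxon_V and Taxon_Y.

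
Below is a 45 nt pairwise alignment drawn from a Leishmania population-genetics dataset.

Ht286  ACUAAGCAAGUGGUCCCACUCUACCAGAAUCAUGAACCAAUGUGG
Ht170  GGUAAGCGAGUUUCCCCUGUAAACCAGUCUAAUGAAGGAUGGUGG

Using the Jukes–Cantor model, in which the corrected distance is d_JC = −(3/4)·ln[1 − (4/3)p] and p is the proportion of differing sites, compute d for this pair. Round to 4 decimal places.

0.5254

Differing sites — 1:A/G; 2:C/G; 8:A/G; 12:G/U; 13:G/U; 14:U/C; 18:A/U; 19:C/G; 21:C/A; 22:U/A; 28:A/U; 29:A/C; 31:C/A; 37:C/G; 38:C/G; 40:A/U; 41:U/G.
p = 17/45 = 0.377778.
d = −0.75 · ln(1 − (4/3)·0.377778) = −0.75 · ln(0.496296) = −0.75 · (-0.700583) = 0.5254.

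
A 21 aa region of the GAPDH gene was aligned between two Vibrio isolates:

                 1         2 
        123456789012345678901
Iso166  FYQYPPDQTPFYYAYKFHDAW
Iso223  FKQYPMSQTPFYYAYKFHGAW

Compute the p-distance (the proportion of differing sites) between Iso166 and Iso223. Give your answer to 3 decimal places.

Mismatches occur at site 2 (Y↔K), site 6 (P↔M), site 7 (D↔S), site 19 (D↔G).
There are 4 differences over 21 sites, so p = 4/21 = 0.190.

0.190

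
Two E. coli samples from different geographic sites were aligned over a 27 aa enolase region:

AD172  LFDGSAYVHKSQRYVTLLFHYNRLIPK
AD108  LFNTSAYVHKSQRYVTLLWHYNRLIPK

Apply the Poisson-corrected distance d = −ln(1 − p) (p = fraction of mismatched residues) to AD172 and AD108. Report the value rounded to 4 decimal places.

The sequences differ at positions 3 (D/N), 4 (G/T), 19 (F/W).
p = 3/27 = 0.111111.
d = −ln(1 − 0.111111) = −ln(0.888889) = 0.1178.

0.1178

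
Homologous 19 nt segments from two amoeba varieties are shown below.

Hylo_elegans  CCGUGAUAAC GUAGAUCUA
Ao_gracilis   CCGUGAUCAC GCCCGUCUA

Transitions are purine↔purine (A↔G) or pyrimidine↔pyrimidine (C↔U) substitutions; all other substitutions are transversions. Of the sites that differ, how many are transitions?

2

Differing sites — 8:A/C (Tv); 12:U/C (Ti); 13:A/C (Tv); 14:G/C (Tv); 15:A/G (Ti).
Of the 5 differences, 2 transitions and 3 transversions, so the answer is 2.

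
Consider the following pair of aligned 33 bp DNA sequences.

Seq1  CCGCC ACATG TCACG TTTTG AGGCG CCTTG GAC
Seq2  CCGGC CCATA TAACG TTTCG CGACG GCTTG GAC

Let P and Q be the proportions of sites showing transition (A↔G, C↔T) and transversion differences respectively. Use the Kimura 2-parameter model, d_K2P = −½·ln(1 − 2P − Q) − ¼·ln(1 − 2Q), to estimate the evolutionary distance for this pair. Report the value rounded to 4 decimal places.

0.2930

Mismatches occur at site 4 (C↔G, transversion), site 6 (A↔C, transversion), site 10 (G↔A, transition), site 12 (C↔A, transversion), site 19 (T↔C, transition), site 21 (A↔C, transversion), site 23 (G↔A, transition), site 26 (C↔G, transversion).
Of the 8 differences, 3 transitions and 5 transversions over 33 sites: P = 3/33 = 0.090909, Q = 5/33 = 0.151515.
d = −0.5·ln(0.666667) − 0.25·ln(0.696970) = −0.5·(-0.405465) − 0.25·(-0.361013) = 0.2930.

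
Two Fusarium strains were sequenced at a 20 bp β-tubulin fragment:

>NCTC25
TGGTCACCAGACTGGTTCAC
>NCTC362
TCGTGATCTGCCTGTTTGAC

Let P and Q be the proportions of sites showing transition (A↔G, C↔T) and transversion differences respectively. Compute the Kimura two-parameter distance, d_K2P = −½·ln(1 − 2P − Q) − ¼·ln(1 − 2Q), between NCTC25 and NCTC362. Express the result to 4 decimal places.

0.4845

Mismatches occur at site 2 (G→C, transversion), site 5 (C→G, transversion), site 7 (C→T, transition), site 9 (A→T, transversion), site 11 (A→C, transversion), site 15 (G→T, transversion), site 18 (C→G, transversion).
Of the 7 differences, 1 transition and 6 transversions over 20 sites: P = 1/20 = 0.050000, Q = 6/20 = 0.300000.
d = −0.5·ln(0.600000) − 0.25·ln(0.400000) = −0.5·(-0.510826) − 0.25·(-0.916291) = 0.4845.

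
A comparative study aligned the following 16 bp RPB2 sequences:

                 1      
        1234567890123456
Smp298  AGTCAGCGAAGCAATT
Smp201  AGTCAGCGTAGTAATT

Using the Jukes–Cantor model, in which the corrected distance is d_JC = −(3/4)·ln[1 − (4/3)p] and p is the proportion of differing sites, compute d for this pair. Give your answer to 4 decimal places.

The sequences differ at positions 9 (A/T), 12 (C/T).
p = 2/16 = 0.125000.
d = −0.75 · ln(1 − (4/3)·0.125000) = −0.75 · ln(0.833333) = −0.75 · (-0.182322) = 0.1367.

0.1367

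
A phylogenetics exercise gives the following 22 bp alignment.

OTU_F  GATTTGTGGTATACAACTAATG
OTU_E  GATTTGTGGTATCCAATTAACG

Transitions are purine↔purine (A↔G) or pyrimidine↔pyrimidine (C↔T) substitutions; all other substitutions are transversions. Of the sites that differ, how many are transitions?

Differing sites — 13:A/C (Tv); 17:C/T (Ti); 21:T/C (Ti).
Of the 3 differences, 2 transitions and 1 transversion, so the answer is 2.

2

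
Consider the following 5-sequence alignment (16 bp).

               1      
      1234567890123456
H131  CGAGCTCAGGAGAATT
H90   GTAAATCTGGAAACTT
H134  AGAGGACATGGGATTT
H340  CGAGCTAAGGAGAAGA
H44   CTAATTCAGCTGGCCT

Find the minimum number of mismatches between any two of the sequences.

Pairwise Hamming distances:
  H131 vs H90: 7
  H131 vs H134: 6
  H131 vs H340: 3
  H131 vs H44: 8
  H90 vs H134: 10
  H90 vs H340: 10
  H90 vs H44: 8
  H134 vs H340: 9
  H134 vs H44: 11
  H340 vs H44: 10
The smallest is 3, between H131 and H340.

3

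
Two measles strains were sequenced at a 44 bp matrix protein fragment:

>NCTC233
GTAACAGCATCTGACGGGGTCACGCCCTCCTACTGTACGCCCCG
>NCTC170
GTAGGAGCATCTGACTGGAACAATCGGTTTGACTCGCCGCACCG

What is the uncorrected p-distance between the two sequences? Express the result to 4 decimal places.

Mismatches occur at site 4 (A/G), site 5 (C/G), site 16 (G/T), site 19 (G/A), site 20 (T/A), site 23 (C/A), site 24 (G/T), site 26 (C/G), site 27 (C/G), site 29 (C/T), site 30 (C/T), site 31 (T/G), site 35 (G/C), site 36 (T/G), site 37 (A/C), site 41 (C/A).
There are 16 differences over 44 sites, so p = 16/44 = 0.3636.

0.3636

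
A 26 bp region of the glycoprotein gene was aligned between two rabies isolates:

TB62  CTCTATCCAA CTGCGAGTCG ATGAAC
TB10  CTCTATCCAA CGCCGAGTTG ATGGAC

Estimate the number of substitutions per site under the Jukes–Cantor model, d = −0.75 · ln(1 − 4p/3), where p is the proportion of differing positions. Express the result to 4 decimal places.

0.1722

Mismatches occur at site 12 (T↔G), site 13 (G↔C), site 19 (C↔T), site 24 (A↔G).
p = 4/26 = 0.153846.
d = −0.75 · ln(1 − (4/3)·0.153846) = −0.75 · ln(0.794872) = −0.75 · (-0.229574) = 0.1722.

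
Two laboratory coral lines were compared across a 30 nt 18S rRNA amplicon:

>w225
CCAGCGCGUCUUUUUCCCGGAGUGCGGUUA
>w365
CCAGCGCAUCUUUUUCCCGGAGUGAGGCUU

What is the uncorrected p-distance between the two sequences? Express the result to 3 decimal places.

0.133

The sequences differ at positions 8 (G/A), 25 (C/A), 28 (U/C), 30 (A/U).
There are 4 differences over 30 sites, so p = 4/30 = 0.133.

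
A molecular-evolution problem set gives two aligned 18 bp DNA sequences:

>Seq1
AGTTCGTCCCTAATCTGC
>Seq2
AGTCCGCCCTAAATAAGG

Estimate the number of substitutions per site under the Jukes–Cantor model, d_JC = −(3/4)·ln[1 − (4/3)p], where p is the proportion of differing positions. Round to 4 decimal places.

The sequences differ at positions 4 (T/C), 7 (T/C), 10 (C/T), 11 (T/A), 15 (C/A), 16 (T/A), 18 (C/G).
p = 7/18 = 0.388889.
d = −0.75 · ln(1 − (4/3)·0.388889) = −0.75 · ln(0.481481) = −0.75 · (-0.730889) = 0.5482.

0.5482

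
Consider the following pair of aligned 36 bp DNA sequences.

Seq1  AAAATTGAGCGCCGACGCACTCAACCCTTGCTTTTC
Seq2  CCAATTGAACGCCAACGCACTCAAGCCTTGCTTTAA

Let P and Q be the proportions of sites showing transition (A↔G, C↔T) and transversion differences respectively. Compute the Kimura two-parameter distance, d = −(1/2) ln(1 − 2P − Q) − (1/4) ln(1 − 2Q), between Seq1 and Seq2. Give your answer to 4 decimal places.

0.2252

Mismatches occur at site 1 (A→C, transversion), site 2 (A→C, transversion), site 9 (G→A, transition), site 14 (G→A, transition), site 25 (C→G, transversion), site 35 (T→A, transversion), site 36 (C→A, transversion).
Of the 7 differences, 2 transitions and 5 transversions over 36 sites: P = 2/36 = 0.055556, Q = 5/36 = 0.138889.
d = −0.5·ln(0.749999) − 0.25·ln(0.722222) = −0.5·(-0.287683) − 0.25·(-0.325423) = 0.2252.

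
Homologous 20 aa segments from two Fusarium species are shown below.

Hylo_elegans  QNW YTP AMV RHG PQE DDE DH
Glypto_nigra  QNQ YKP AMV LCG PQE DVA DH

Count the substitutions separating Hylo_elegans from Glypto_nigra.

6

The sequences differ at positions 3 (W/Q), 5 (T/K), 10 (R/L), 11 (H/C), 17 (D/V), 18 (E/A).
That gives 6 mismatches out of 20 aligned sites, so the Hamming distance is 6.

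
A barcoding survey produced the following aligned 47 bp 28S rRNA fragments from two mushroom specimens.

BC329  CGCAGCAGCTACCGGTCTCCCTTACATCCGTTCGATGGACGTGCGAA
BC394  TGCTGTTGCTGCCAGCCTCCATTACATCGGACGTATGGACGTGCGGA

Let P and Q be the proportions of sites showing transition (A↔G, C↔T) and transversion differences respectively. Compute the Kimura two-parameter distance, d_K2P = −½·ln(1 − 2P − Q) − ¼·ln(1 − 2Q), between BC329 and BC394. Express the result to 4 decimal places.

0.3844

Differing sites — 1:C/T (Ti); 4:A/T (Tv); 6:C/T (Ti); 7:A/T (Tv); 11:A/G (Ti); 14:G/A (Ti); 16:T/C (Ti); 21:C/A (Tv); 29:C/G (Tv); 31:T/A (Tv); 32:T/C (Ti); 33:C/G (Tv); 34:G/T (Tv); 46:A/G (Ti).
Of the 14 differences, 7 transitions and 7 transversions over 47 sites: P = 7/47 = 0.148936, Q = 7/47 = 0.148936.
d = −0.5·ln(0.553192) − 0.25·ln(0.702128) = −0.5·(-0.592050) − 0.25·(-0.353640) = 0.3844.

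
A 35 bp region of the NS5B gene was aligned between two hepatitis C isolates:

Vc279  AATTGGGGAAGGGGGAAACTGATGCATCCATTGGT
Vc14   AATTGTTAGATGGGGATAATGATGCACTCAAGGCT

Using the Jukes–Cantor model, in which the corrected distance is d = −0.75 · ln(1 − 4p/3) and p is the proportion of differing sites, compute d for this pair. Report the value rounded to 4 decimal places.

0.4582

The sequences differ at positions 6 (G/T), 7 (G/T), 8 (G/A), 9 (A/G), 11 (G/T), 17 (A/T), 19 (C/A), 27 (T/C), 28 (C/T), 31 (T/A), 32 (T/G), 34 (G/C).
p = 12/35 = 0.342857.
d = −0.75 · ln(1 − (4/3)·0.342857) = −0.75 · ln(0.542857) = −0.75 · (-0.610909) = 0.4582.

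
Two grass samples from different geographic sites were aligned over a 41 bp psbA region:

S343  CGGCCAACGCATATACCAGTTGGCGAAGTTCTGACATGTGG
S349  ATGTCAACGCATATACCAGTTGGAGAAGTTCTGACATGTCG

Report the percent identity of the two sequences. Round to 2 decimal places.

87.80%

Differing sites — 1:C/A; 2:G/T; 4:C/T; 24:C/A; 40:G/C.
36 of the 41 sites match, so the percent identity is 36/41 × 100 = 87.80%.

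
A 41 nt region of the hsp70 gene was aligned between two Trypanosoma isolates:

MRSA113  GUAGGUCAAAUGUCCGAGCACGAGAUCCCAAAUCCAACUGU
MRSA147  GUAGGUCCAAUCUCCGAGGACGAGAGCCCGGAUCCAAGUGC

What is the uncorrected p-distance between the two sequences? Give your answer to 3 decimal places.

0.195

Mismatches occur at site 8 (A↔C), site 12 (G↔C), site 19 (C↔G), site 26 (U↔G), site 30 (A↔G), site 31 (A↔G), site 38 (C↔G), site 41 (U↔C).
There are 8 differences over 41 sites, so p = 8/41 = 0.195.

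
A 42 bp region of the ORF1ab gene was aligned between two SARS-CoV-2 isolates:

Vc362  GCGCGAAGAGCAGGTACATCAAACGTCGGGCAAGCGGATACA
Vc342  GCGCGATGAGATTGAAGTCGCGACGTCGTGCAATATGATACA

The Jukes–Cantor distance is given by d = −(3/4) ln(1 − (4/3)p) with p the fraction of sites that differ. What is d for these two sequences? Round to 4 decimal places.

0.4850

Mismatches occur at site 7 (A↔T), site 11 (C↔A), site 12 (A↔T), site 13 (G↔T), site 15 (T↔A), site 17 (C↔G), site 18 (A↔T), site 19 (T↔C), site 20 (C↔G), site 21 (A↔C), site 22 (A↔G), site 29 (G↔T), site 34 (G↔T), site 35 (C↔A), site 36 (G↔T).
p = 15/42 = 0.357143.
d = −0.75 · ln(1 − (4/3)·0.357143) = −0.75 · ln(0.523809) = −0.75 · (-0.646628) = 0.4850.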